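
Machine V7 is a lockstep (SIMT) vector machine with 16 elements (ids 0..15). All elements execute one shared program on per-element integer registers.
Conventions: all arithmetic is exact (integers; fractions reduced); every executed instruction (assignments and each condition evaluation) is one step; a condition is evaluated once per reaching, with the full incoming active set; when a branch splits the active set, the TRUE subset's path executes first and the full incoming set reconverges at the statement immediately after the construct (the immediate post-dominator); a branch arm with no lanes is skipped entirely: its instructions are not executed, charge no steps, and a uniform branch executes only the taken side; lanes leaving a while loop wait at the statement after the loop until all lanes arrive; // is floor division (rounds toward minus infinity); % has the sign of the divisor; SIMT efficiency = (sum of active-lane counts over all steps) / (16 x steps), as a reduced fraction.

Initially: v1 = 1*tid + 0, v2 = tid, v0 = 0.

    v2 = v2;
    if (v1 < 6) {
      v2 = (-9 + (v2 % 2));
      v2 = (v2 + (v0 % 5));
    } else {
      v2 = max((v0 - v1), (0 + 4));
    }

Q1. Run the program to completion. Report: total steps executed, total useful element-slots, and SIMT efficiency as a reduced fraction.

Answer: 5 steps, 54 useful, 27/40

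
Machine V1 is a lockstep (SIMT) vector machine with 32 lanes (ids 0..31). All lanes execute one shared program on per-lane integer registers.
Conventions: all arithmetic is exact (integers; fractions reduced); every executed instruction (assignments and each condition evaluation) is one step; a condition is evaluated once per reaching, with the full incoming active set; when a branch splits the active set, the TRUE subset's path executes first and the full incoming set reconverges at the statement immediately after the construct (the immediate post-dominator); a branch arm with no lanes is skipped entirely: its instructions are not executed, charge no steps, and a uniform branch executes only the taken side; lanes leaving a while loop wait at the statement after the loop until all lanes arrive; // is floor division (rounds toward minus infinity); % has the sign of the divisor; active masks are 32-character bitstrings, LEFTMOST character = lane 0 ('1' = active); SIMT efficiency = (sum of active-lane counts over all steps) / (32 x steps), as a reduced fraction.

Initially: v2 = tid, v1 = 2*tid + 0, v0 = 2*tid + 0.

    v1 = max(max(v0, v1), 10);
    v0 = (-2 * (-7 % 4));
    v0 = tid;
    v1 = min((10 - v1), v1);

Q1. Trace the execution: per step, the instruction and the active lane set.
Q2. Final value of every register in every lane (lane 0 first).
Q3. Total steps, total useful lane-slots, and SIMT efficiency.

step 0: v1 <- max(max(v0, v1), 10)   11111111111111111111111111111111
step 1: v0 <- (-2 * (-7 % 4))        11111111111111111111111111111111
step 2: v0 <- tid                    11111111111111111111111111111111
step 3: v1 <- min((10 - v1), v1)     11111111111111111111111111111111

Answer: 4 steps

v2: 0,1,2,3,4,5,6,7,8,9,10,11,12,13,14,15,16,17,18,19,20,21,22,23,24,25,26,27,28,29,30,31
v1: 0,0,0,0,0,0,-2,-4,-6,-8,-10,-12,-14,-16,-18,-20,-22,-24,-26,-28,-30,-32,-34,-36,-38,-40,-42,-44,-46,-48,-50,-52
v0: 0,1,2,3,4,5,6,7,8,9,10,11,12,13,14,15,16,17,18,19,20,21,22,23,24,25,26,27,28,29,30,31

steps = 4; useful = 128; efficiency = 128/128 = 1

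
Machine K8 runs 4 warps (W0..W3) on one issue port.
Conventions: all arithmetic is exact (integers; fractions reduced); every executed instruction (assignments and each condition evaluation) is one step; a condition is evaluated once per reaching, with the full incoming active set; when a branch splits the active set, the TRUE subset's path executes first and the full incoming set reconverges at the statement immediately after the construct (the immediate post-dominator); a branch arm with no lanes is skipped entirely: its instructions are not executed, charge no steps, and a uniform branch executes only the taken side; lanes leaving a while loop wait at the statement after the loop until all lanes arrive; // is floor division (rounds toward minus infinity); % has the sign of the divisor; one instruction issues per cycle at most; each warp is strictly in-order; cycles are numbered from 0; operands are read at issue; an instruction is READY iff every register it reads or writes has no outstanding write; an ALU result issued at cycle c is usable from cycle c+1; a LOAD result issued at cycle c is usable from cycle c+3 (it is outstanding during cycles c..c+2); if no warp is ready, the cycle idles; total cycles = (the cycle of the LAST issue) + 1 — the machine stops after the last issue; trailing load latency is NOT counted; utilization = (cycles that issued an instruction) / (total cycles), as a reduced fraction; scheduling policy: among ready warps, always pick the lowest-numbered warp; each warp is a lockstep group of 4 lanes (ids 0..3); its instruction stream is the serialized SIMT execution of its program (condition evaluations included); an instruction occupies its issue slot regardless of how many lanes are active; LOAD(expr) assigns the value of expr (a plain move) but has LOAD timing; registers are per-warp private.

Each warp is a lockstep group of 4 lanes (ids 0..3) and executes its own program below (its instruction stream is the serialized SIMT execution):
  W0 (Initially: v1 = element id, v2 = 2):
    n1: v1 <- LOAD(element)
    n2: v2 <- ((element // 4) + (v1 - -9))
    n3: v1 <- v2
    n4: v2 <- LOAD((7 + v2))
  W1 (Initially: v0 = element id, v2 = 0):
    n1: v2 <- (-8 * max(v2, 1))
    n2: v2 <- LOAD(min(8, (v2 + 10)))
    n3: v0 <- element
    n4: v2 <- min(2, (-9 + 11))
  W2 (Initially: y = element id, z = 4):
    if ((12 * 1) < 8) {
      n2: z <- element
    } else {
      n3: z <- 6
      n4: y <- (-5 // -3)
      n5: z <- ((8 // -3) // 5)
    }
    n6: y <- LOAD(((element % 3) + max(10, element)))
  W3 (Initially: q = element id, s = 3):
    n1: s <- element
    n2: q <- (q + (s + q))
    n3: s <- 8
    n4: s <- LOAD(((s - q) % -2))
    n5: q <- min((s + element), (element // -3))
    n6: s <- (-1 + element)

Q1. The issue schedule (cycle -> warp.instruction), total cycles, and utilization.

cycle 0: W0.I0
cycle 1: W1.I0
cycle 2: W1.I1
cycle 3: W0.I1
cycle 4: W0.I2
cycle 5: W0.I3
cycle 6: W1.I2
cycle 7: W1.I3
cycle 8: W2.I0
cycle 9: W2.I1
cycle 10: W2.I2
cycle 11: W2.I3
cycle 12: W2.I4
cycle 13: W3.I0
cycle 14: W3.I1
cycle 15: W3.I2
cycle 16: W3.I3
cycle 17: idle
cycle 18: idle
cycle 19: W3.I4
cycle 20: W3.I5

Answer: 21 cycles, utilization 19/21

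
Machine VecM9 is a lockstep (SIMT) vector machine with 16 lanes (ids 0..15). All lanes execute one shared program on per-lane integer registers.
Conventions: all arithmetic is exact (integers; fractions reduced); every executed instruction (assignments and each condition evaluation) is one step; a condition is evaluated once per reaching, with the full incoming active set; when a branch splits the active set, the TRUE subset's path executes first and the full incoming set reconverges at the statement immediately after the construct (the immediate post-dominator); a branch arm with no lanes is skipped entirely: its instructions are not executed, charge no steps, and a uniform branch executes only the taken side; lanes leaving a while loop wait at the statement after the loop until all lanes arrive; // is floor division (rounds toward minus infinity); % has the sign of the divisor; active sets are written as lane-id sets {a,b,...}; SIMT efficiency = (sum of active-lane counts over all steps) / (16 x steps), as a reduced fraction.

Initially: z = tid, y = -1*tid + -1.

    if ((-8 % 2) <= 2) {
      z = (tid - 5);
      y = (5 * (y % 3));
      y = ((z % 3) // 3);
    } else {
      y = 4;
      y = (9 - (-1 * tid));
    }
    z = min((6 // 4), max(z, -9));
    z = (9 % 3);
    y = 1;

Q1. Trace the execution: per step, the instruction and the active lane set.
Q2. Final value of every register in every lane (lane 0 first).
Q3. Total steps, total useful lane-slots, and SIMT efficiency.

step 0: eval ((-8 % 2) <= 2)         {0,1,2,3,4,5,6,7,8,9,10,11,12,13,14,15}
step 1: z <- (tid - 5)               {0,1,2,3,4,5,6,7,8,9,10,11,12,13,14,15}
step 2: y <- (5 * (y % 3))           {0,1,2,3,4,5,6,7,8,9,10,11,12,13,14,15}
step 3: y <- ((z % 3) // 3)          {0,1,2,3,4,5,6,7,8,9,10,11,12,13,14,15}
step 4: z <- min((6 // 4), max(z, -9)) {0,1,2,3,4,5,6,7,8,9,10,11,12,13,14,15}
step 5: z <- (9 % 3)                 {0,1,2,3,4,5,6,7,8,9,10,11,12,13,14,15}
step 6: y <- 1                       {0,1,2,3,4,5,6,7,8,9,10,11,12,13,14,15}

Answer: 7 steps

z: 0,0,0,0,0,0,0,0,0,0,0,0,0,0,0,0
y: 1,1,1,1,1,1,1,1,1,1,1,1,1,1,1,1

steps = 7; useful = 112; efficiency = 112/112 = 1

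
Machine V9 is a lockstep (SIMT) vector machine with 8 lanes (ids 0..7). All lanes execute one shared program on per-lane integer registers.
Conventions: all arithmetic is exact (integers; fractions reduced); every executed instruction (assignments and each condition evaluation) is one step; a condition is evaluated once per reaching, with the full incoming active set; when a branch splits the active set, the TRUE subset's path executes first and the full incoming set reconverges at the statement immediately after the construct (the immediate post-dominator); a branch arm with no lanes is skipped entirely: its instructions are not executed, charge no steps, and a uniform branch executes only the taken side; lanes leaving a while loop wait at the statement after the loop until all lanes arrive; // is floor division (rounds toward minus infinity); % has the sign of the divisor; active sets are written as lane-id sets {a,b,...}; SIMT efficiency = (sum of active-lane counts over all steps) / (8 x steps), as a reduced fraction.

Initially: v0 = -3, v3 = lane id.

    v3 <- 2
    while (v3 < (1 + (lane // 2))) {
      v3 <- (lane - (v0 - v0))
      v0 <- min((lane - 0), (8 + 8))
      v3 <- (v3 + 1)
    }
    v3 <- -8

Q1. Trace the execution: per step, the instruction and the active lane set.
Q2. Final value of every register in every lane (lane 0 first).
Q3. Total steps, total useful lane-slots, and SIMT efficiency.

step 0: v3 <- 2                      {0,1,2,3,4,5,6,7}
step 1: eval (v3 < (1 + (lane // 2))) {0,1,2,3,4,5,6,7}
step 2: v3 <- (lane - (v0 - v0))     {4,5,6,7}
step 3: v0 <- min((lane - 0), (8 + 8)) {4,5,6,7}
step 4: v3 <- (v3 + 1)               {4,5,6,7}
step 5: eval (v3 < (1 + (lane // 2))) {4,5,6,7}
step 6: v3 <- -8                     {0,1,2,3,4,5,6,7}

Answer: 7 steps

v0: -3,-3,-3,-3,4,5,6,7
v3: -8,-8,-8,-8,-8,-8,-8,-8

steps = 7; useful = 40; efficiency = 40/56 = 5/7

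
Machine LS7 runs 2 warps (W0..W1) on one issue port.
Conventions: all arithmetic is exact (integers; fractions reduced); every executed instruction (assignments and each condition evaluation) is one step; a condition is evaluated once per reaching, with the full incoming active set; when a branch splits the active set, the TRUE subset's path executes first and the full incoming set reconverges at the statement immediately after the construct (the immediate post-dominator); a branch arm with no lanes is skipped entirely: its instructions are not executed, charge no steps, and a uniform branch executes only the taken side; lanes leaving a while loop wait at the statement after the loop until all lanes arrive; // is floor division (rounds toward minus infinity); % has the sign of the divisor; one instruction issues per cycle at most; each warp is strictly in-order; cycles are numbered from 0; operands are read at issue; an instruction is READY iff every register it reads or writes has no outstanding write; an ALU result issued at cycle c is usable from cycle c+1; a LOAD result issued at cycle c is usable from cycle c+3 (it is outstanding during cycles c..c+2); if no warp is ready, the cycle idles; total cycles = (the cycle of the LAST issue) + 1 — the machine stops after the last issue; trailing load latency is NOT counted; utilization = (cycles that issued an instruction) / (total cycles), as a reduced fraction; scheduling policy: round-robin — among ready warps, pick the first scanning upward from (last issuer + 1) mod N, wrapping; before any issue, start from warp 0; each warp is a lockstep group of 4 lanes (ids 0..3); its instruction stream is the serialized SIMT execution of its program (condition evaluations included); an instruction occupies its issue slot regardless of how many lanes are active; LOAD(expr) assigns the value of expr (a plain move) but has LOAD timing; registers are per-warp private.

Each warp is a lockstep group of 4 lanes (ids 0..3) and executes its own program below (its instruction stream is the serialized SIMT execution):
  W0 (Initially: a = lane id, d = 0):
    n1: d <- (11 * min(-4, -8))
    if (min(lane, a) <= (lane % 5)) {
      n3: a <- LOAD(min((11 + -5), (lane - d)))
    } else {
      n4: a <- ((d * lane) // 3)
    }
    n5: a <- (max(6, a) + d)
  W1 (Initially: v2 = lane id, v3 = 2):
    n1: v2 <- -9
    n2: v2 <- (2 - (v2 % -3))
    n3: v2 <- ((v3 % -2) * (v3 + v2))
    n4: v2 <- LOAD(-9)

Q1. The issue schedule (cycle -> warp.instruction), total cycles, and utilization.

cycle 0: W0.I0
cycle 1: W1.I0
cycle 2: W0.I1
cycle 3: W1.I1
cycle 4: W0.I2
cycle 5: W1.I2
cycle 6: W1.I3
cycle 7: W0.I3

Answer: 8 cycles, utilization 1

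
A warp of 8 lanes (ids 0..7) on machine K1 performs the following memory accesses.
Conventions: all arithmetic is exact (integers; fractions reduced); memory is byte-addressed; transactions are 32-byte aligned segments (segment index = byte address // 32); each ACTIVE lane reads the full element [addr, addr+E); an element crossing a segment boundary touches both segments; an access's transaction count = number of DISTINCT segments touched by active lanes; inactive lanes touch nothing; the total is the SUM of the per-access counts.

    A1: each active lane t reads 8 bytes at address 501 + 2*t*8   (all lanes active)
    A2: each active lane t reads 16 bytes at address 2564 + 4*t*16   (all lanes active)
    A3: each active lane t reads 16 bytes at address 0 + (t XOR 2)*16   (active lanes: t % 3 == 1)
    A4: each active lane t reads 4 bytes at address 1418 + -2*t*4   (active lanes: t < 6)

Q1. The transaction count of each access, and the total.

A1: 5 transactions
A2: 8 transactions
A3: 3 transactions
A4: 2 transactions

Answer: 5,8,3,2; total 18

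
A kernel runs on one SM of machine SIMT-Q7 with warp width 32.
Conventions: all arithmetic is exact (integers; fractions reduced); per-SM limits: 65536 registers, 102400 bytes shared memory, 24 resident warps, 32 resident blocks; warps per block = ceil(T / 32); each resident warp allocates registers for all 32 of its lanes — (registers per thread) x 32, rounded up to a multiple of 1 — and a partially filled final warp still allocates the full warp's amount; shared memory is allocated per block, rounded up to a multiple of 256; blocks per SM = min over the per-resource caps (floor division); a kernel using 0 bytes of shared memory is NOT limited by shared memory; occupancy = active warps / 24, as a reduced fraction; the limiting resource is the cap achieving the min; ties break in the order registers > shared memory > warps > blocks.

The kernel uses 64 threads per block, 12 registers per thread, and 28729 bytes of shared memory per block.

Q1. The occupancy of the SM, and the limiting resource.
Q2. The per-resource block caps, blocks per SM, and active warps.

Answer: occupancy 1/4, limited by shared memory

registers: 85 blocks
shared memory: 3 blocks
warps: 12 blocks
blocks: 32 blocks

Answer: 3 blocks, 6 active warps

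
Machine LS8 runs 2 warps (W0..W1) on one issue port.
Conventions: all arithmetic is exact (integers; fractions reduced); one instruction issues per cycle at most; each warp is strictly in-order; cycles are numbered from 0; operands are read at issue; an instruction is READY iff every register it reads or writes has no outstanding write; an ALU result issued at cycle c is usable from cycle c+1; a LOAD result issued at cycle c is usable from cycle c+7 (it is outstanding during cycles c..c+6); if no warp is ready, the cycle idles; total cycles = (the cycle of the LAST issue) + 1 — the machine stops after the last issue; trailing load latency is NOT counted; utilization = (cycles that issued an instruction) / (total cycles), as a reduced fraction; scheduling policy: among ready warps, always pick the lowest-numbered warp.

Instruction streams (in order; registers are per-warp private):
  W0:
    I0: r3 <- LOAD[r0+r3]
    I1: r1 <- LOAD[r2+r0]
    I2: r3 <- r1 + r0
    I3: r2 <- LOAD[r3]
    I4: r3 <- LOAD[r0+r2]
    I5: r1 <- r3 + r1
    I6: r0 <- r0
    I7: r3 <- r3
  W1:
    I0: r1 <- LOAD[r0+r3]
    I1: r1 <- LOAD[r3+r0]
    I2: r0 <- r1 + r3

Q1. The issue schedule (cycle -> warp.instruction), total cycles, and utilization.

cycle 0: W0.I0
cycle 1: W0.I1
cycle 2: W1.I0
cycle 3: idle
cycle 4: idle
cycle 5: idle
cycle 6: idle
cycle 7: idle
cycle 8: W0.I2
cycle 9: W0.I3
cycle 10: W1.I1
cycle 11: idle
cycle 12: idle
cycle 13: idle
cycle 14: idle
cycle 15: idle
cycle 16: W0.I4
cycle 17: W1.I2
cycle 18: idle
cycle 19: idle
cycle 20: idle
cycle 21: idle
cycle 22: idle
cycle 23: W0.I5
cycle 24: W0.I6
cycle 25: W0.I7

Answer: 26 cycles, utilization 11/26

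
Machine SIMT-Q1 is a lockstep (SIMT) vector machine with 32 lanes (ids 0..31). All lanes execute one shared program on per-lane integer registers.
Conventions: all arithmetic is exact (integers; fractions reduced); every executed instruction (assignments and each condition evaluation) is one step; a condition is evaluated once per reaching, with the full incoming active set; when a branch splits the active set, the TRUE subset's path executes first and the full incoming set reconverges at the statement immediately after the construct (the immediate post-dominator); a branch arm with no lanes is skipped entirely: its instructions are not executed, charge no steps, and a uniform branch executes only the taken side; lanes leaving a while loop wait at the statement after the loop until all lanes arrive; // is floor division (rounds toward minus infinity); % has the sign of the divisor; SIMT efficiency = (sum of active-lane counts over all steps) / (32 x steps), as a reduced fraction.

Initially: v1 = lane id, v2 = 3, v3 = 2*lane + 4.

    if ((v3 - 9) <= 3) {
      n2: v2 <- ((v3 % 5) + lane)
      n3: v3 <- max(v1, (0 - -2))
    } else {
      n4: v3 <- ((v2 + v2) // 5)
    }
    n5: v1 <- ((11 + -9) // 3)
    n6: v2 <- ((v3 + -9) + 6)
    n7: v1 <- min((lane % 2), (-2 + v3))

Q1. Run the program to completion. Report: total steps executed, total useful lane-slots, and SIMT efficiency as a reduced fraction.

Answer: 7 steps, 165 useful, 165/224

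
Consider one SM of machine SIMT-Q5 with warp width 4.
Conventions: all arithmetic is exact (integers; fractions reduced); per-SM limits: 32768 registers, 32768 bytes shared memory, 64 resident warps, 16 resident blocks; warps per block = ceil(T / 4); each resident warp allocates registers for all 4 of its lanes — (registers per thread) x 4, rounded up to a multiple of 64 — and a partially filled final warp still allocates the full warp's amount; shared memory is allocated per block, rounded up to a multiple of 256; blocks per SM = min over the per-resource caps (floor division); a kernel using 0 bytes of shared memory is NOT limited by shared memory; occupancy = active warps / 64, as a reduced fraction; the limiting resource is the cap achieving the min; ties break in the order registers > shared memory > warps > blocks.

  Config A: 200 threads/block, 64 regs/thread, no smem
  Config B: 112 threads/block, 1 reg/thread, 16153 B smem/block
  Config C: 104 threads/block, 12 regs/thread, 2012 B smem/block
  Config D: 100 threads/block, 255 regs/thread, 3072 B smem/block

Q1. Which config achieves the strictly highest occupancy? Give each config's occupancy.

occupancies: A 25/32, B 7/8, C 13/16, D 25/64

Answer: B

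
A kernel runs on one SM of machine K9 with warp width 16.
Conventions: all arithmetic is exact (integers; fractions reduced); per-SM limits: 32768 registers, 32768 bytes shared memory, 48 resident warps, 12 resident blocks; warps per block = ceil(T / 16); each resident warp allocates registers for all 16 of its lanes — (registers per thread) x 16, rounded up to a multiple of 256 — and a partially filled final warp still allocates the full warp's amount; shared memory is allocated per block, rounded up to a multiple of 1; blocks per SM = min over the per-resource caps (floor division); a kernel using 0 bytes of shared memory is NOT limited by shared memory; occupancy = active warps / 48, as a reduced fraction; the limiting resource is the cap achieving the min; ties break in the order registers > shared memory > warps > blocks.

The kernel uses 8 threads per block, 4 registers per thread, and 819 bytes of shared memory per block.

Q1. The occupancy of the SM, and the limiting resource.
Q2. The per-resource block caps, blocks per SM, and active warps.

Answer: occupancy 1/4, limited by blocks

registers: 128 blocks
shared memory: 40 blocks
warps: 48 blocks
blocks: 12 blocks

Answer: 12 blocks, 12 active warps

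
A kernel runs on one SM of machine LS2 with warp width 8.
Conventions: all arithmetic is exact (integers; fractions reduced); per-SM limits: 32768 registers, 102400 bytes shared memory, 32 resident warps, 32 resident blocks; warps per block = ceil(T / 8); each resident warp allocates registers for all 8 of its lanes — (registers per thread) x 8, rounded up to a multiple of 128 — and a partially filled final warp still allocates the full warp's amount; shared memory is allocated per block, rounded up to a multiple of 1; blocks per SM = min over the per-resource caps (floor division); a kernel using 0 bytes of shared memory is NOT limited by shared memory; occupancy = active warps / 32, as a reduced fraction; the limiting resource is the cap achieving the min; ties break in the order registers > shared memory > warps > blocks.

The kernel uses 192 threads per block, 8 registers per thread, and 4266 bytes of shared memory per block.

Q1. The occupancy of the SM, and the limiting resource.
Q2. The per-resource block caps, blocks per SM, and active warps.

Answer: occupancy 3/4, limited by warps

registers: 10 blocks
shared memory: 24 blocks
warps: 1 block
blocks: 32 blocks

Answer: 1 block, 24 active warps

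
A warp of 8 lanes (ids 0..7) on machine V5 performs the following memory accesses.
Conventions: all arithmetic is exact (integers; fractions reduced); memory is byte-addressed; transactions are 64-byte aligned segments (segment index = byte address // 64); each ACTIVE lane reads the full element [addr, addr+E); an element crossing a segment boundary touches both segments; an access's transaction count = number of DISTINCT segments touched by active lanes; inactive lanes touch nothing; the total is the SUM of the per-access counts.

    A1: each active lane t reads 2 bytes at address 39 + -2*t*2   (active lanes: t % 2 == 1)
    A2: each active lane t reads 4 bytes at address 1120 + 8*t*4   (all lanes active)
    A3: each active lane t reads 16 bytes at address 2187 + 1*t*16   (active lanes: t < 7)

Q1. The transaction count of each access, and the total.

A1: 1 transaction
A2: 5 transactions
A3: 2 transactions

Answer: 1,5,2; total 8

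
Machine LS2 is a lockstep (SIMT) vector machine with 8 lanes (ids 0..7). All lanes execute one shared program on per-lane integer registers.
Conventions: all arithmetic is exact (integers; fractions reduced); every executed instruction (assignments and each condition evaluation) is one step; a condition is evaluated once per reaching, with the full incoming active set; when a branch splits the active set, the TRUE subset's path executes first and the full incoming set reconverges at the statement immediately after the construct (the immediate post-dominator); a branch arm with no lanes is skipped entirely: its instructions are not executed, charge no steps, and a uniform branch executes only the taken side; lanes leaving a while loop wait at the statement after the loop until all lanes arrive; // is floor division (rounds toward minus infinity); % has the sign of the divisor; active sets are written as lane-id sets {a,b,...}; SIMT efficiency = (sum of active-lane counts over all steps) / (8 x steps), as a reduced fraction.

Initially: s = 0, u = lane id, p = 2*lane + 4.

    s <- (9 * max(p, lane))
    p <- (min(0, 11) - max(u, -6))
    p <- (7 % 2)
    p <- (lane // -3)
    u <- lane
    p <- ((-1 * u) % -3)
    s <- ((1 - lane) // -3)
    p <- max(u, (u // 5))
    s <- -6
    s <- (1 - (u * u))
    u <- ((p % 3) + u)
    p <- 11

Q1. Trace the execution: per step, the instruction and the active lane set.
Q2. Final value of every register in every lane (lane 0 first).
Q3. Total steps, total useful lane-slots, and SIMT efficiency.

step 0: s <- (9 * max(p, lane))      {0,1,2,3,4,5,6,7}
step 1: p <- (min(0, 11) - max(u, -6)) {0,1,2,3,4,5,6,7}
step 2: p <- (7 % 2)                 {0,1,2,3,4,5,6,7}
step 3: p <- (lane // -3)            {0,1,2,3,4,5,6,7}
step 4: u <- lane                    {0,1,2,3,4,5,6,7}
step 5: p <- ((-1 * u) % -3)         {0,1,2,3,4,5,6,7}
step 6: s <- ((1 - lane) // -3)      {0,1,2,3,4,5,6,7}
step 7: p <- max(u, (u // 5))        {0,1,2,3,4,5,6,7}
step 8: s <- -6                      {0,1,2,3,4,5,6,7}
step 9: s <- (1 - (u * u))           {0,1,2,3,4,5,6,7}
step 10: u <- ((p % 3) + u)           {0,1,2,3,4,5,6,7}
step 11: p <- 11                      {0,1,2,3,4,5,6,7}

Answer: 12 steps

s: 1,0,-3,-8,-15,-24,-35,-48
u: 0,2,4,3,5,7,6,8
p: 11,11,11,11,11,11,11,11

steps = 12; useful = 96; efficiency = 96/96 = 1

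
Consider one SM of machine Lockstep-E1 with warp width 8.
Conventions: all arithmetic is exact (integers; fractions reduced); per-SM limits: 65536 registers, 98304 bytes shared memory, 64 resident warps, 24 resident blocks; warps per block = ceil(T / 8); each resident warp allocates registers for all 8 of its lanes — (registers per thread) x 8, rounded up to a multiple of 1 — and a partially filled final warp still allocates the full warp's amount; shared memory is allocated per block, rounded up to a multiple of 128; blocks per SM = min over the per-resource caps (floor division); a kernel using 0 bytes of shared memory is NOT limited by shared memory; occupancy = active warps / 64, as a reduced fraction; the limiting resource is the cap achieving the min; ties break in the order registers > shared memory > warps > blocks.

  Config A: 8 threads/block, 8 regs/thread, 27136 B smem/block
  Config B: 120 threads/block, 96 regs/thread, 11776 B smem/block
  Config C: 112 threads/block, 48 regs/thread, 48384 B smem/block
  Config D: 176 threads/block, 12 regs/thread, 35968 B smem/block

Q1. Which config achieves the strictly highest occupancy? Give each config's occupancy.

occupancies: A 3/64, B 15/16, C 7/16, D 11/16

Answer: B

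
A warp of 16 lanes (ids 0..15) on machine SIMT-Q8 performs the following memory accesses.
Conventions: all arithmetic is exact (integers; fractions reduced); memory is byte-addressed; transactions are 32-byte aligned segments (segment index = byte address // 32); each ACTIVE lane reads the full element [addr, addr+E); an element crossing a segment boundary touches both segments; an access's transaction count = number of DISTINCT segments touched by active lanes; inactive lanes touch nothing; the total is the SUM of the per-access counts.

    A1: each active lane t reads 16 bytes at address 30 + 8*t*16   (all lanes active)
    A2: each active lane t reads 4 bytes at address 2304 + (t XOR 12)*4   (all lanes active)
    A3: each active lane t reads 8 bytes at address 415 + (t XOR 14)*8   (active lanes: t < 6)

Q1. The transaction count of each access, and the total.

A1: 32 transactions
A2: 2 transactions
A3: 2 transactions

Answer: 32,2,2; total 36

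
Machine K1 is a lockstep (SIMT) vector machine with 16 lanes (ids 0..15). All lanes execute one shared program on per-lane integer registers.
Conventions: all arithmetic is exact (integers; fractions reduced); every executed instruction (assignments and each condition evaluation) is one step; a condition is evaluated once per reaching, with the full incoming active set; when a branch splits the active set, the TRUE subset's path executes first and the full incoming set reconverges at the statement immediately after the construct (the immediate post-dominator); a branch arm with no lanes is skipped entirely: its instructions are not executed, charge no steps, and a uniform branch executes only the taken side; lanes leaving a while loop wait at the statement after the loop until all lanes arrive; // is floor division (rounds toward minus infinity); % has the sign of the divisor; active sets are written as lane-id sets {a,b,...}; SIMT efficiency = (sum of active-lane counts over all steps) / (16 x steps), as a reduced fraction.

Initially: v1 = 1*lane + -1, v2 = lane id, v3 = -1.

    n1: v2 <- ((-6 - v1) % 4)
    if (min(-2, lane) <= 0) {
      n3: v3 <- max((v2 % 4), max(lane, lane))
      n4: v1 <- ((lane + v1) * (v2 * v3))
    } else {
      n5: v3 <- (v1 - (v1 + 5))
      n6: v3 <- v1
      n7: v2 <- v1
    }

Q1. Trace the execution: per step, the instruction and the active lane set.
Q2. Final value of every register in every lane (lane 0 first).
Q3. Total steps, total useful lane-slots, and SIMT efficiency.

step 0: v2 <- ((-6 - v1) % 4)        {0,1,2,3,4,5,6,7,8,9,10,11,12,13,14,15}
step 1: eval (min(-2, lane) <= 0)    {0,1,2,3,4,5,6,7,8,9,10,11,12,13,14,15}
step 2: v3 <- max((v2 % 4), max(lane, lane)) {0,1,2,3,4,5,6,7,8,9,10,11,12,13,14,15}
step 3: v1 <- ((lane + v1) * (v2 * v3)) {0,1,2,3,4,5,6,7,8,9,10,11,12,13,14,15}

Answer: 4 steps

v1: -9,4,6,0,84,90,66,0,360,306,190,0,828,650,378,0
v2: 3,2,1,0,3,2,1,0,3,2,1,0,3,2,1,0
v3: 3,2,2,3,4,5,6,7,8,9,10,11,12,13,14,15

steps = 4; useful = 64; efficiency = 64/64 = 1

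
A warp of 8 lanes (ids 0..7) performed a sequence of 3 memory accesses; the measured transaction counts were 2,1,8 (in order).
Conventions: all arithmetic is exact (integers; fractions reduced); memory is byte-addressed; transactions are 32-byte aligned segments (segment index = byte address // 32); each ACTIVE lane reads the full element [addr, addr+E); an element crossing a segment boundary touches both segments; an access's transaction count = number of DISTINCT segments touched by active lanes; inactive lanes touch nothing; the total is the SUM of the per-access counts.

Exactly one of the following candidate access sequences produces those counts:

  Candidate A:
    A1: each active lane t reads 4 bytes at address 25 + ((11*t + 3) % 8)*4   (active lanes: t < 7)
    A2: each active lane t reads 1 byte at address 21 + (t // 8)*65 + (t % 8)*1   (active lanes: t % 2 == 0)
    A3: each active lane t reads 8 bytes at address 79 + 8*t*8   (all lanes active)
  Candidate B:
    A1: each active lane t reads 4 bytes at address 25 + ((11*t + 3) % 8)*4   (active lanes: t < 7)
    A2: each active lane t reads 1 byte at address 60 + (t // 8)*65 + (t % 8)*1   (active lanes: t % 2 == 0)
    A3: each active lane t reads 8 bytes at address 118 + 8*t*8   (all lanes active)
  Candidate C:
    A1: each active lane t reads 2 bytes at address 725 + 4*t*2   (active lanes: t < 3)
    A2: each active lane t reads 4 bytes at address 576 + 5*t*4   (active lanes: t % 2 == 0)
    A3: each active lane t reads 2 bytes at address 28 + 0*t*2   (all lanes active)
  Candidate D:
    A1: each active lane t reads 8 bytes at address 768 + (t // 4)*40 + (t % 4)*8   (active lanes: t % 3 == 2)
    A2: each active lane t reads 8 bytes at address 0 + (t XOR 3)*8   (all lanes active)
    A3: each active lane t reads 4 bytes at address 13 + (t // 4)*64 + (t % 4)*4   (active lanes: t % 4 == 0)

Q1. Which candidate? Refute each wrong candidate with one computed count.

B: A2 gives 2 transactions, not 1
C: A2 gives 4 transactions, not 1
D: A2 gives 2 transactions, not 1
A: all counts match (2,1,8)

Answer: A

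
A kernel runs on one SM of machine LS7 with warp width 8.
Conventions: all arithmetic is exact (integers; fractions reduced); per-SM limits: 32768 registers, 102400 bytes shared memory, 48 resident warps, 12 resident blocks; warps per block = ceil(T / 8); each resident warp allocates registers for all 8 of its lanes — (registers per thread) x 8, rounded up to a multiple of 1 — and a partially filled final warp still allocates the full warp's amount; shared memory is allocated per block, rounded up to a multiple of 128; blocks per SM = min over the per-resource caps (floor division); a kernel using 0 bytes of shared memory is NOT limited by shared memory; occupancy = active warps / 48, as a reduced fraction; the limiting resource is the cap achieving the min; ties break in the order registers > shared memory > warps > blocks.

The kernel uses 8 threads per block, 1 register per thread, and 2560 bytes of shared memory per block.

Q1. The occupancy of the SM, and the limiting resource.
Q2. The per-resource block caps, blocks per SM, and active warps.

Answer: occupancy 1/4, limited by blocks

registers: 4096 blocks
shared memory: 40 blocks
warps: 48 blocks
blocks: 12 blocks

Answer: 12 blocks, 12 active warps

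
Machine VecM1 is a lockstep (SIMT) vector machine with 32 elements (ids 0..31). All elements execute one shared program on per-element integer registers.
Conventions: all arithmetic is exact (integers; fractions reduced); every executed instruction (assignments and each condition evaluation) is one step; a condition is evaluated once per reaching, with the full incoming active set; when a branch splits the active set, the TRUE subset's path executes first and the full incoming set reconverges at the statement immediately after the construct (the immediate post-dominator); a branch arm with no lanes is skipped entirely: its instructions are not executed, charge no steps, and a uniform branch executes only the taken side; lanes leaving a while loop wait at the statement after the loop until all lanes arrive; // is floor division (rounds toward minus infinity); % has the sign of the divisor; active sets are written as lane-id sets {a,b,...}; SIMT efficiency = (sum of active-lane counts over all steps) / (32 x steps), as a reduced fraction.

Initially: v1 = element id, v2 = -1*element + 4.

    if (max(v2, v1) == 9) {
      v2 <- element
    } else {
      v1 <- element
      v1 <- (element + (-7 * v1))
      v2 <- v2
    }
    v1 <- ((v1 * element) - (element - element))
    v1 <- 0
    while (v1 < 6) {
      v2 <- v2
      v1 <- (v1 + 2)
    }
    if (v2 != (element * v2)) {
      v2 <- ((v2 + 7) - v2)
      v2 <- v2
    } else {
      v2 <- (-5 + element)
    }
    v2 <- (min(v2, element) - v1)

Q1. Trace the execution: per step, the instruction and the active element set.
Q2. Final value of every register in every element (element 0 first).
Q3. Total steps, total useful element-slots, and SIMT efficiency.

step 0: eval (max(v2, v1) == 9)      {0,1,2,3,4,5,6,7,8,9,10,11,12,13,14,15,16,17,18,19,20,21,22,23,24,25,26,27,28,29,30,31}
step 1: v2 <- element                {9}
step 2: v1 <- element                {0,1,2,3,4,5,6,7,8,10,11,12,13,14,15,16,17,18,19,20,21,22,23,24,25,26,27,28,29,30,31}
step 3: v1 <- (element + (-7 * v1))  {0,1,2,3,4,5,6,7,8,10,11,12,13,14,15,16,17,18,19,20,21,22,23,24,25,26,27,28,29,30,31}
step 4: v2 <- v2                     {0,1,2,3,4,5,6,7,8,10,11,12,13,14,15,16,17,18,19,20,21,22,23,24,25,26,27,28,29,30,31}
step 5: v1 <- ((v1 * element) - (element - element)) {0,1,2,3,4,5,6,7,8,9,10,11,12,13,14,15,16,17,18,19,20,21,22,23,24,25,26,27,28,29,30,31}
step 6: v1 <- 0                      {0,1,2,3,4,5,6,7,8,9,10,11,12,13,14,15,16,17,18,19,20,21,22,23,24,25,26,27,28,29,30,31}
step 7: eval (v1 < 6)                {0,1,2,3,4,5,6,7,8,9,10,11,12,13,14,15,16,17,18,19,20,21,22,23,24,25,26,27,28,29,30,31}
step 8: v2 <- v2                     {0,1,2,3,4,5,6,7,8,9,10,11,12,13,14,15,16,17,18,19,20,21,22,23,24,25,26,27,28,29,30,31}
step 9: v1 <- (v1 + 2)               {0,1,2,3,4,5,6,7,8,9,10,11,12,13,14,15,16,17,18,19,20,21,22,23,24,25,26,27,28,29,30,31}
step 10: eval (v1 < 6)                {0,1,2,3,4,5,6,7,8,9,10,11,12,13,14,15,16,17,18,19,20,21,22,23,24,25,26,27,28,29,30,31}
step 11: v2 <- v2                     {0,1,2,3,4,5,6,7,8,9,10,11,12,13,14,15,16,17,18,19,20,21,22,23,24,25,26,27,28,29,30,31}
step 12: v1 <- (v1 + 2)               {0,1,2,3,4,5,6,7,8,9,10,11,12,13,14,15,16,17,18,19,20,21,22,23,24,25,26,27,28,29,30,31}
step 13: eval (v1 < 6)                {0,1,2,3,4,5,6,7,8,9,10,11,12,13,14,15,16,17,18,19,20,21,22,23,24,25,26,27,28,29,30,31}
step 14: v2 <- v2                     {0,1,2,3,4,5,6,7,8,9,10,11,12,13,14,15,16,17,18,19,20,21,22,23,24,25,26,27,28,29,30,31}
step 15: v1 <- (v1 + 2)               {0,1,2,3,4,5,6,7,8,9,10,11,12,13,14,15,16,17,18,19,20,21,22,23,24,25,26,27,28,29,30,31}
step 16: eval (v1 < 6)                {0,1,2,3,4,5,6,7,8,9,10,11,12,13,14,15,16,17,18,19,20,21,22,23,24,25,26,27,28,29,30,31}
step 17: eval (v2 != (element * v2))  {0,1,2,3,4,5,6,7,8,9,10,11,12,13,14,15,16,17,18,19,20,21,22,23,24,25,26,27,28,29,30,31}
step 18: v2 <- ((v2 + 7) - v2)        {0,2,3,5,6,7,8,9,10,11,12,13,14,15,16,17,18,19,20,21,22,23,24,25,26,27,28,29,30,31}
step 19: v2 <- v2                     {0,2,3,5,6,7,8,9,10,11,12,13,14,15,16,17,18,19,20,21,22,23,24,25,26,27,28,29,30,31}
step 20: v2 <- (-5 + element)         {1,4}
step 21: v2 <- (min(v2, element) - v1) {0,1,2,3,4,5,6,7,8,9,10,11,12,13,14,15,16,17,18,19,20,21,22,23,24,25,26,27,28,29,30,31}

Answer: 22 steps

v1: 6,6,6,6,6,6,6,6,6,6,6,6,6,6,6,6,6,6,6,6,6,6,6,6,6,6,6,6,6,6,6,6
v2: -6,-10,-4,-3,-7,-1,0,1,1,1,1,1,1,1,1,1,1,1,1,1,1,1,1,1,1,1,1,1,1,1,1,1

steps = 22; useful = 636; efficiency = 636/704 = 159/176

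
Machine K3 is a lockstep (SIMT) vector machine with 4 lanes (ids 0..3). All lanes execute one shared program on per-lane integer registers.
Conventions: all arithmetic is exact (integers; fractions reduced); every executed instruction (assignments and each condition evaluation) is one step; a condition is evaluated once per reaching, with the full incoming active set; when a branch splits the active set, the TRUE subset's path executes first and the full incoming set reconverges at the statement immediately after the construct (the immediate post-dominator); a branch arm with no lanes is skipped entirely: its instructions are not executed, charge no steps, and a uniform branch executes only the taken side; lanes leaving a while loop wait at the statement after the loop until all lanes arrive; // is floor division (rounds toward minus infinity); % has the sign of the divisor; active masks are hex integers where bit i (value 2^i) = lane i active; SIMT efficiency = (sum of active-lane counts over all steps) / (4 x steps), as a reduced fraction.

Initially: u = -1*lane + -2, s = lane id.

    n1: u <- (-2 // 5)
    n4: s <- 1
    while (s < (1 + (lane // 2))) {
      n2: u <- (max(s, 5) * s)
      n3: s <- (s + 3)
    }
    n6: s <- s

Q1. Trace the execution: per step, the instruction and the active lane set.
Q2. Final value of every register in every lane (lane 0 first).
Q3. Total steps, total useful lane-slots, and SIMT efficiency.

step 0: u <- (-2 // 5)               0xf
step 1: s <- 1                       0xf
step 2: eval (s < (1 + (lane // 2))) 0xf
step 3: u <- (max(s, 5) * s)         0xc
step 4: s <- (s + 3)                 0xc
step 5: eval (s < (1 + (lane // 2))) 0xc
step 6: s <- s                       0xf

Answer: 7 steps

u: -1,-1,5,5
s: 1,1,4,4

steps = 7; useful = 22; efficiency = 22/28 = 11/14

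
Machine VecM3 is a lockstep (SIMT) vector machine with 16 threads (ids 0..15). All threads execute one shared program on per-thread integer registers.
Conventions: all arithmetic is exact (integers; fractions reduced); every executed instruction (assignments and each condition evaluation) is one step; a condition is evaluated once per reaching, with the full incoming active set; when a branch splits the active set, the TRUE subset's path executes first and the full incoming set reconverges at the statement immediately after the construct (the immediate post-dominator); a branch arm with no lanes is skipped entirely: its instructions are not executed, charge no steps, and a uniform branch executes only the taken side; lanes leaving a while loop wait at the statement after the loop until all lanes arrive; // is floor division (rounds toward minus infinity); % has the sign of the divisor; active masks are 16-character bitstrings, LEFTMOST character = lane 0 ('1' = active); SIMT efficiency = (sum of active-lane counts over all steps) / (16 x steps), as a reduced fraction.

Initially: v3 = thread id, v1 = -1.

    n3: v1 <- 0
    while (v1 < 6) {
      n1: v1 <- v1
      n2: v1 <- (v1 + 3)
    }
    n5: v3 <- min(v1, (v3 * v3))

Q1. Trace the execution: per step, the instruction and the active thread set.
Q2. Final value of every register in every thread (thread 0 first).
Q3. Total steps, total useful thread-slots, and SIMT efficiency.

step 0: v1 <- 0                      1111111111111111
step 1: eval (v1 < 6)                1111111111111111
step 2: v1 <- v1                     1111111111111111
step 3: v1 <- (v1 + 3)               1111111111111111
step 4: eval (v1 < 6)                1111111111111111
step 5: v1 <- v1                     1111111111111111
step 6: v1 <- (v1 + 3)               1111111111111111
step 7: eval (v1 < 6)                1111111111111111
step 8: v3 <- min(v1, (v3 * v3))     1111111111111111

Answer: 9 steps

v3: 0,1,4,6,6,6,6,6,6,6,6,6,6,6,6,6
v1: 6,6,6,6,6,6,6,6,6,6,6,6,6,6,6,6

steps = 9; useful = 144; efficiency = 144/144 = 1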